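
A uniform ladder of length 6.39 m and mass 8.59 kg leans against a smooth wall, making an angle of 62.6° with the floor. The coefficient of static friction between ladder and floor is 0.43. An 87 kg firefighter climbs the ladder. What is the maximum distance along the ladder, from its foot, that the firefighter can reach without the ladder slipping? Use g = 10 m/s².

d ≈ 5.51 m

About the foot of the ladder:
Ladder weight 8.59×10 = 85.9 N acts at 3.195 m along the ladder; its horizontal arm is 3.195·cos62.6° = 1.47 m → τ = 126.3 N·m clockwise.
Firefighter weight 87×10 = 870 N at distance d → arm d·cos62.6° → τ = 870·d·0.4602 clockwise.
Wall normal N at the top has arm L sinθ = 5.673 m counterclockwise, so Στ = 0 gives N·5.673 = 126.3 + 400.4·d.
ΣFy = 0 ⇒ N_floor = 955.9 N, so the maximum friction is μ_s·N_floor = 0.43×955.9 = 411 N. ΣFx = 0 ⇒ N_wall = f, so at the slipping point N = 411 N.
Substituting: 411×5.673 = 126.3 + 400.4·d ⇒ d = (2332 − 126.3) / 400.4 = 5.51 m.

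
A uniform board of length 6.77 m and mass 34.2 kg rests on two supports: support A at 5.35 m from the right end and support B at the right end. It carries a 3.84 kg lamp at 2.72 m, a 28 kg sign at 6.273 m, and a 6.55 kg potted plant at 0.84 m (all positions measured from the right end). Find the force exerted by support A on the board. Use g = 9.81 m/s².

Take moments about support B.
Beam weight: 34.2 × 9.81 = 335.5 N down at 3.385 m → arm 3.385 m, τ = 335.5 × 3.385 = 1136 N·m counterclockwise.
Lamp: 3.84 × 9.81 = 37.67 N down at 2.72 m → arm 2.72 m, τ = 37.67 × 2.72 = 102.5 N·m counterclockwise.
Sign: 28 × 9.81 = 274.7 N down at 6.273 m → arm 6.273 m, τ = 274.7 × 6.273 = 1723 N·m counterclockwise.
Potted plant: 6.55 × 9.81 = 64.26 N down at 0.84 m → arm 0.84 m, τ = 64.26 × 0.84 = 53.98 N·m counterclockwise.
Net load moment about support B = 3015 N·m counterclockwise.
Reaction R at support A is upward at 5.35 m, arm 5.35 m → moment R × 5.35 clockwise.
Στ = 0 ⇒ R × 5.35 = 3015 ⇒ R = 564 N.

R_A ≈ 564 N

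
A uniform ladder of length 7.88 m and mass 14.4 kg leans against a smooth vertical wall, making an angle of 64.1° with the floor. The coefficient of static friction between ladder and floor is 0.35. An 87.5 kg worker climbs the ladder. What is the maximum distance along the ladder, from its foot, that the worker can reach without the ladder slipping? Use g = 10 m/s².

d ≈ 5.97 m

About the foot of the ladder:
Ladder weight 14.4×10 = 144 N acts at 3.94 m along the ladder; its horizontal arm is 3.94·cos64.1° = 1.721 m → τ = 247.8 N·m clockwise.
Worker weight 87.5×10 = 875 N at distance d → arm d·cos64.1° → τ = 875·d·0.4368 clockwise.
Wall normal N at the top has arm L sinθ = 7.089 m counterclockwise, so Στ = 0 gives N·7.089 = 247.8 + 382.2·d.
ΣFy = 0 ⇒ N_floor = 1019 N, so the maximum friction is μ_s·N_floor = 0.35×1019 = 356.6 N. ΣFx = 0 ⇒ N_wall = f, so at the slipping point N = 356.6 N.
Substituting: 356.6×7.089 = 247.8 + 382.2·d ⇒ d = (2528 − 247.8) / 382.2 = 5.97 m.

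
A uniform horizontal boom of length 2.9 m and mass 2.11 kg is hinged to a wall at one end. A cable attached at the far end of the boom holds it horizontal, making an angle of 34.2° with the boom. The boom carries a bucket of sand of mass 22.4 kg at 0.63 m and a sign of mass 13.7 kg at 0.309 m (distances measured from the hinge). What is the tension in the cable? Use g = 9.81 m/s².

About the hinge:
Beam weight: 2.11 × 9.81 = 20.7 N down at 1.45 m → arm 1.45 m, τ = 20.7 × 1.45 = 30.01 N·m clockwise.
Bucket of sand: 22.4 × 9.81 = 219.7 N down at 0.63 m → arm 0.63 m, τ = 219.7 × 0.63 = 138.4 N·m clockwise.
Sign: 13.7 × 9.81 = 134.4 N down at 0.309 m → arm 0.309 m, τ = 134.4 × 0.309 = 41.53 N·m clockwise.
Total clockwise load moment = 209.9 N·m.
The cable tension T acts at 2.9 m; only its component perpendicular to the boom, T sinθ, produces torque. sin 34.2° = 0.5621.
For rotational equilibrium, T × 2.9 × 0.5621 = 209.9, so T = 209.9 / 1.63 = 129 N.

T ≈ 129 N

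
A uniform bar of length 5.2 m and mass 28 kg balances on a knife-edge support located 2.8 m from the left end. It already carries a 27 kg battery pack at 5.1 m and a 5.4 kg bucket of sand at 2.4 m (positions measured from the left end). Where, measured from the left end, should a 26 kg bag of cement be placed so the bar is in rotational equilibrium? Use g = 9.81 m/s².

Sum moments about the knife-edge support (at 2.8 m from the left end) (the support reaction has zero arm there).
Beam weight: 28 × 9.81 = 274.7 N down at 2.6 m → arm 0.2 m, τ = 274.7 × 0.2 = 54.94 N·m counterclockwise.
Battery pack: 27 × 9.81 = 264.9 N down at 5.1 m → arm 2.3 m, τ = 264.9 × 2.3 = 609.3 N·m clockwise.
Bucket of sand: 5.4 × 9.81 = 52.97 N down at 2.4 m → arm 0.4 m, τ = 52.97 × 0.4 = 21.19 N·m counterclockwise.
Net moment of existing loads = 533.2 N·m clockwise.
The bag of cement weighs 26 × 9.81 = 255.1 N and must supply an equal counterclockwise moment, so its lever arm about the knife-edge support is 533.2 / 255.1 = 2.09 m.
That puts it at 2.8 − 2.09 = 0.71 m from the left end.

x ≈ 0.71 m from the left end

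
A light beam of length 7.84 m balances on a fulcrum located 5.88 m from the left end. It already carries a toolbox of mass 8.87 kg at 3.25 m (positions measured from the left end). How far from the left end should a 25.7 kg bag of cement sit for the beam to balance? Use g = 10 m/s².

Sum moments about the fulcrum (at 5.88 m from the left end) (the support reaction has zero arm there).
Toolbox: 8.87 × 10 = 88.7 N down at 3.25 m → arm 2.63 m, τ = 88.7 × 2.63 = 233.3 N·m counterclockwise.
Net moment of existing loads = 233.3 N·m counterclockwise.
The bag of cement weighs 25.7 × 10 = 257 N and must supply an equal clockwise moment, so its lever arm about the fulcrum is 233.3 / 257 = 0.908 m.
That puts it at 5.88 + 0.908 = 6.79 m from the left end.

x ≈ 6.79 m from the left end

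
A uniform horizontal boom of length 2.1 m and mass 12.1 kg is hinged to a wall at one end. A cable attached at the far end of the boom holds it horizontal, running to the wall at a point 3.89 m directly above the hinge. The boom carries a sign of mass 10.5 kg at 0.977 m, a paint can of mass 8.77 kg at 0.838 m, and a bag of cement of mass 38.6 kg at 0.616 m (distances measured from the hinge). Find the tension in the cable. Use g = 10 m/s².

Take moments about the hinge.
Beam weight: 12.1 × 10 = 121 N down at 1.05 m → arm 1.05 m, τ = 121 × 1.05 = 127.1 N·m clockwise.
Sign: 10.5 × 10 = 105 N down at 0.977 m → arm 0.977 m, τ = 105 × 0.977 = 102.6 N·m clockwise.
Paint can: 8.77 × 10 = 87.7 N down at 0.838 m → arm 0.838 m, τ = 87.7 × 0.838 = 73.49 N·m clockwise.
Bag of cement: 38.6 × 10 = 386 N down at 0.616 m → arm 0.616 m, τ = 386 × 0.616 = 237.8 N·m clockwise.
Total clockwise load moment = 541 N·m.
The cable tension T acts at 2.1 m; only its component perpendicular to the boom, T sinθ, produces torque. sinθ = h/√(h²+d²) = 3.89/√(3.89²+2.1²) = 0.88.
Balancing moments: T × 2.1 × 0.88 = 541, giving T = 541 / 1.848 = 293 N.

T ≈ 293 N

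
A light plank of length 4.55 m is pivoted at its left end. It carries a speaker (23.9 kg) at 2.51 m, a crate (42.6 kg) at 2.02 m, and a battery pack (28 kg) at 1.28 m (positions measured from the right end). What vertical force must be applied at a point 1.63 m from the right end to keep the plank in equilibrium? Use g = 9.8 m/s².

F ≈ 833 N

Taking torques about the left end:
Speaker: 23.9 × 9.8 = 234.2 N down at 2.51 m → arm 2.04 m, τ = 234.2 × 2.04 = 477.8 N·m clockwise.
Crate: 42.6 × 9.8 = 417.5 N down at 2.02 m → arm 2.53 m, τ = 417.5 × 2.53 = 1056 N·m clockwise.
Battery pack: 28 × 9.8 = 274.4 N down at 1.28 m → arm 3.27 m, τ = 274.4 × 3.27 = 897.3 N·m clockwise.
Net moment of the loads = 2431 N·m clockwise.
The upward force F acts at a point 1.63 m from the right end, arm 2.92 m, giving F × 2.92 counterclockwise.
Balancing moments: F × 2.92 = 2431, giving F = 2431 / 2.92 = 833 N.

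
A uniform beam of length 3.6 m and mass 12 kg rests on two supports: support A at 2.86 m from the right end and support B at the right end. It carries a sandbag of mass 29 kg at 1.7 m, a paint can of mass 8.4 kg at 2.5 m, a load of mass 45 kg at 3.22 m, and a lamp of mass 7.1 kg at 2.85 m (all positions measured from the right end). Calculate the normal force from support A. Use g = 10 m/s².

R_A ≈ 899 N

Take moments about support B.
Beam weight: 12 × 10 = 120 N down at 1.8 m → arm 1.8 m, τ = 120 × 1.8 = 216 N·m counterclockwise.
Sandbag: 29 × 10 = 290 N down at 1.7 m → arm 1.7 m, τ = 290 × 1.7 = 493 N·m counterclockwise.
Paint can: 8.4 × 10 = 84 N down at 2.5 m → arm 2.5 m, τ = 84 × 2.5 = 210 N·m counterclockwise.
Load: 45 × 10 = 450 N down at 3.22 m → arm 3.22 m, τ = 450 × 3.22 = 1449 N·m counterclockwise.
Lamp: 7.1 × 10 = 71 N down at 2.85 m → arm 2.85 m, τ = 71 × 2.85 = 202.3 N·m counterclockwise.
Net load moment about support B = 2570 N·m counterclockwise.
Reaction R at support A is upward at 2.86 m, arm 2.86 m → moment R × 2.86 clockwise.
Στ = 0 ⇒ R × 2.86 = 2570 ⇒ R = 899 N.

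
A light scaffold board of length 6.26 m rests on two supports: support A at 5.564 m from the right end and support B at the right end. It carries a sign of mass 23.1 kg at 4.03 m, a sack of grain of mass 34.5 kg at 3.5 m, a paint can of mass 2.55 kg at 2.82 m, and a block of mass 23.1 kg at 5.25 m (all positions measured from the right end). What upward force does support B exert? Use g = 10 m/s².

R_B ≈ 217 N

Choose support A as the axis so its reaction then has zero moment arm.
Sign: 23.1 × 10 = 231 N down at 4.03 m → arm 1.534 m, τ = 231 × 1.534 = 354.4 N·m clockwise.
Sack of grain: 34.5 × 10 = 345 N down at 3.5 m → arm 2.064 m, τ = 345 × 2.064 = 712.1 N·m clockwise.
Paint can: 2.55 × 10 = 25.5 N down at 2.82 m → arm 2.744 m, τ = 25.5 × 2.744 = 69.97 N·m clockwise.
Block: 23.1 × 10 = 231 N down at 5.25 m → arm 0.314 m, τ = 231 × 0.314 = 72.53 N·m clockwise.
Net load moment about support A = 1209 N·m clockwise.
Reaction R at support B is upward at 0 m, arm 5.564 m → moment R × 5.564 counterclockwise.
Setting net torque to zero: R × 5.564 = 1209 → R = 217 N.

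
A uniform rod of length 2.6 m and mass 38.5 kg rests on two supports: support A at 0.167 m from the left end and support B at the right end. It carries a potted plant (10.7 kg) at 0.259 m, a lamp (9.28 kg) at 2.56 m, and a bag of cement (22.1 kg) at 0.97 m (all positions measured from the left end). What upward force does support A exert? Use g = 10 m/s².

R_A ≈ 458 N

About support B:
Beam weight: 38.5 × 10 = 385 N down at 1.3 m → arm 1.3 m, τ = 385 × 1.3 = 500.5 N·m counterclockwise.
Potted plant: 10.7 × 10 = 107 N down at 0.259 m → arm 2.341 m, τ = 107 × 2.341 = 250.5 N·m counterclockwise.
Lamp: 9.28 × 10 = 92.8 N down at 2.56 m → arm 0.04 m, τ = 92.8 × 0.04 = 3.712 N·m counterclockwise.
Bag of cement: 22.1 × 10 = 221 N down at 0.97 m → arm 1.63 m, τ = 221 × 1.63 = 360.2 N·m counterclockwise.
Net load moment about support B = 1115 N·m counterclockwise.
Reaction R at support A is upward at 0.167 m, arm 2.433 m → moment R × 2.433 clockwise.
Balancing moments: R × 2.433 = 1115, giving R = 458 N.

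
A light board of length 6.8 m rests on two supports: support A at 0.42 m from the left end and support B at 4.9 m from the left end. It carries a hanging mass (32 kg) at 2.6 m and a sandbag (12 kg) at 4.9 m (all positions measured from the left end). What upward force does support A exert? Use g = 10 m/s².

R_A ≈ 164 N

Choose support B as the axis so its reaction then has zero moment arm.
Hanging mass: 32 × 10 = 320 N down at 2.6 m → arm 2.3 m, τ = 320 × 2.3 = 736 N·m counterclockwise.
Sandbag: acts at the support B, moment arm 0 → no torque.
Net load moment about support B = 736 N·m counterclockwise.
Reaction R at support A is upward at 0.42 m, arm 4.48 m → moment R × 4.48 clockwise.
Στ = 0 ⇒ R × 4.48 = 736 ⇒ R = 164 N.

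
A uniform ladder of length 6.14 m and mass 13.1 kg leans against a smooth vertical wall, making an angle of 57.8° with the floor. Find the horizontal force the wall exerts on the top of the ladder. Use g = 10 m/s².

Take moments about the foot of the ladder.
Ladder weight 13.1×10 = 131 N acts at 3.07 m along the ladder; its horizontal arm is 3.07·cos57.8° = 1.636 m → τ = 214.3 N·m clockwise.
Wall normal N acts horizontally at the top; its moment arm is the height L sinθ = 6.14·sin57.8° = 5.196 m, counterclockwise.
Setting net torque to zero: N × 5.196 = 214.3 → N = 41.2 N.

N_wall ≈ 41.2 N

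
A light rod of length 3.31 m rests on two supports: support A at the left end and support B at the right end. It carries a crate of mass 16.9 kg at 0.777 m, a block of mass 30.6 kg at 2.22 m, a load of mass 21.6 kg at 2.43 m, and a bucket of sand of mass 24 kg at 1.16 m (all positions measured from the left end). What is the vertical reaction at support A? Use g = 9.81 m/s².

Take moments about support B.
Crate: 16.9 × 9.81 = 165.8 N down at 0.777 m → arm 2.533 m, τ = 165.8 × 2.533 = 420 N·m counterclockwise.
Block: 30.6 × 9.81 = 300.2 N down at 2.22 m → arm 1.09 m, τ = 300.2 × 1.09 = 327.2 N·m counterclockwise.
Load: 21.6 × 9.81 = 211.9 N down at 2.43 m → arm 0.88 m, τ = 211.9 × 0.88 = 186.5 N·m counterclockwise.
Bucket of sand: 24 × 9.81 = 235.4 N down at 1.16 m → arm 2.15 m, τ = 235.4 × 2.15 = 506.1 N·m counterclockwise.
Net load moment about support B = 1440 N·m counterclockwise.
Reaction R at support A is upward at 0 m, arm 3.31 m → moment R × 3.31 clockwise.
Balancing moments: R × 3.31 = 1440, giving R = 435 N.

R_A ≈ 435 N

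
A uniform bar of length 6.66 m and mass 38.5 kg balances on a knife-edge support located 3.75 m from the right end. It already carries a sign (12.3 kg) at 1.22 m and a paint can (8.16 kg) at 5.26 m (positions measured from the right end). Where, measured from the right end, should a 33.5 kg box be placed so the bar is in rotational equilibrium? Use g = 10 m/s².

x ≈ 4.79 m from the right end

Sum moments about the knife-edge support (at 3.75 m from the right end) (the support reaction has zero arm there).
Beam weight: 38.5 × 10 = 385 N down at 3.33 m → arm 0.42 m, τ = 385 × 0.42 = 161.7 N·m clockwise.
Sign: 12.3 × 10 = 123 N down at 1.22 m → arm 2.53 m, τ = 123 × 2.53 = 311.2 N·m clockwise.
Paint can: 8.16 × 10 = 81.6 N down at 5.26 m → arm 1.51 m, τ = 81.6 × 1.51 = 123.2 N·m counterclockwise.
Net moment of existing loads = 349.7 N·m clockwise.
The box weighs 33.5 × 10 = 335 N and must supply an equal counterclockwise moment, so its lever arm about the knife-edge support is 349.7 / 335 = 1.04 m.
That puts it at 3.75 + 1.04 = 4.79 m from the right end.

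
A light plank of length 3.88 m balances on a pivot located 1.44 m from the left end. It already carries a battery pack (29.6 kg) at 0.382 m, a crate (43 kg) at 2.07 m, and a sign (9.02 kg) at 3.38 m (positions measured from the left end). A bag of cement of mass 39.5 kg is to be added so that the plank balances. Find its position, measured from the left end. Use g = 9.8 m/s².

x ≈ 1.1 m from the left end

Taking torques about the pivot (at 1.44 m from the left end):
Battery pack: 29.6 × 9.8 = 290.1 N down at 0.382 m → arm 1.058 m, τ = 290.1 × 1.058 = 306.9 N·m counterclockwise.
Crate: 43 × 9.8 = 421.4 N down at 2.07 m → arm 0.63 m, τ = 421.4 × 0.63 = 265.5 N·m clockwise.
Sign: 9.02 × 9.8 = 88.4 N down at 3.38 m → arm 1.94 m, τ = 88.4 × 1.94 = 171.5 N·m clockwise.
Net moment of existing loads = 130.1 N·m clockwise.
The bag of cement weighs 39.5 × 9.8 = 387.1 N and must supply an equal counterclockwise moment, so its lever arm about the pivot is 130.1 / 387.1 = 0.336 m.
That puts it at 1.44 − 0.336 = 1.1 m from the left end.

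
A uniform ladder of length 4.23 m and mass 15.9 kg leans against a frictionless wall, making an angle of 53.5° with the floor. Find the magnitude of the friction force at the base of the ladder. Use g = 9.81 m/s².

f ≈ 57.7 N

Taking torques about the foot of the ladder:
Ladder weight 15.9×9.81 = 156 N acts at 2.115 m along the ladder; its horizontal arm is 2.115·cos53.5° = 1.258 m → τ = 196.2 N·m clockwise.
Wall normal N acts horizontally at the top; its moment arm is the height L sinθ = 4.23·sin53.5° = 3.4 m, counterclockwise.
Στ = 0 ⇒ N × 3.4 = 196.2 ⇒ N = 57.7 N.
ΣFx = 0: friction at the foot balances the wall's push, so f = N_wall = 57.7 N.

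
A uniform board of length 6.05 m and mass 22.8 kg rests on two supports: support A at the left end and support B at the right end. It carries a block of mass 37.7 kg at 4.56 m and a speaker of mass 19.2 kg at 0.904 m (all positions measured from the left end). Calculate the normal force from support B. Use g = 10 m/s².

R_B ≈ 427 N

Choose support A as the axis so its reaction then has zero moment arm.
Beam weight: 22.8 × 10 = 228 N down at 3.025 m → arm 3.025 m, τ = 228 × 3.025 = 689.7 N·m clockwise.
Block: 37.7 × 10 = 377 N down at 4.56 m → arm 4.56 m, τ = 377 × 4.56 = 1719 N·m clockwise.
Speaker: 19.2 × 10 = 192 N down at 0.904 m → arm 0.904 m, τ = 192 × 0.904 = 173.6 N·m clockwise.
Net load moment about support A = 2582 N·m clockwise.
Reaction R at support B is upward at 6.05 m, arm 6.05 m → moment R × 6.05 counterclockwise.
Στ = 0 ⇒ R × 6.05 = 2582 ⇒ R = 427 N.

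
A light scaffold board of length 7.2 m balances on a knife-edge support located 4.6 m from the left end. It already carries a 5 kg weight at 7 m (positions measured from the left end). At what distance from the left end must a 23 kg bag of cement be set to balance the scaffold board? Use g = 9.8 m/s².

About the knife-edge support (at 4.6 m from the left end):
Weight: 5 × 9.8 = 49 N down at 7 m → arm 2.4 m, τ = 49 × 2.4 = 117.6 N·m clockwise.
Net moment of existing loads = 117.6 N·m clockwise.
The bag of cement weighs 23 × 9.8 = 225.4 N and must supply an equal counterclockwise moment, so its lever arm about the knife-edge support is 117.6 / 225.4 = 0.522 m.
That puts it at 4.6 − 0.522 = 4.08 m from the left end.

x ≈ 4.08 m from the left end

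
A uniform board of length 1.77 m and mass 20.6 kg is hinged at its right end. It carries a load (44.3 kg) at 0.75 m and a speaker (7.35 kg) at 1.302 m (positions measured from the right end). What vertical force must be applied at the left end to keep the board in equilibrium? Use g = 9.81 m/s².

Sum moments about the right end (the unknown pivot reaction has zero arm there).
Beam weight: 20.6 × 9.81 = 202.1 N down at 0.885 m → arm 0.885 m, τ = 202.1 × 0.885 = 178.9 N·m counterclockwise.
Load: 44.3 × 9.81 = 434.6 N down at 0.75 m → arm 0.75 m, τ = 434.6 × 0.75 = 326 N·m counterclockwise.
Speaker: 7.35 × 9.81 = 72.1 N down at 1.302 m → arm 1.302 m, τ = 72.1 × 1.302 = 93.87 N·m counterclockwise.
Net moment of the loads = 598.8 N·m counterclockwise.
The upward force F acts at the left end, arm 1.77 m, giving F × 1.77 clockwise.
Στ = 0 ⇒ F × 1.77 = 598.8 ⇒ F = 598.8 / 1.77 = 338 N.

F ≈ 338 N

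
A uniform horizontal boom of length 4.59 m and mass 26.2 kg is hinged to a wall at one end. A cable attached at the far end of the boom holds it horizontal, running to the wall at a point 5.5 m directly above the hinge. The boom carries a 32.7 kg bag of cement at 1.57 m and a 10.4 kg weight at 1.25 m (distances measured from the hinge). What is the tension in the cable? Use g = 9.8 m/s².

Taking torques about the hinge:
Beam weight: 26.2 × 9.8 = 256.8 N down at 2.295 m → arm 2.295 m, τ = 256.8 × 2.295 = 589.4 N·m clockwise.
Bag of cement: 32.7 × 9.8 = 320.5 N down at 1.57 m → arm 1.57 m, τ = 320.5 × 1.57 = 503.2 N·m clockwise.
Weight: 10.4 × 9.8 = 101.9 N down at 1.25 m → arm 1.25 m, τ = 101.9 × 1.25 = 127.4 N·m clockwise.
Total clockwise load moment = 1220 N·m.
The cable tension T acts at 4.59 m; only its component perpendicular to the boom, T sinθ, produces torque. sinθ = h/√(h²+d²) = 5.5/√(5.5²+4.59²) = 0.7678.
Στ = 0 ⇒ T × 4.59 × 0.7678 = 1220 ⇒ T = 1220 / 3.524 = 346 N.

T ≈ 346 N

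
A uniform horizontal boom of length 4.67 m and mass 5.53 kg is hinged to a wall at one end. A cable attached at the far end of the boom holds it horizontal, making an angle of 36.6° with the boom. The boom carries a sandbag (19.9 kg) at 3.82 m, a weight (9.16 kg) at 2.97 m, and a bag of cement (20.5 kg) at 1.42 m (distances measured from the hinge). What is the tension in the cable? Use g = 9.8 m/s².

T ≈ 511 N

Take moments about the hinge.
Beam weight: 5.53 × 9.8 = 54.19 N down at 2.335 m → arm 2.335 m, τ = 54.19 × 2.335 = 126.5 N·m clockwise.
Sandbag: 19.9 × 9.8 = 195 N down at 3.82 m → arm 3.82 m, τ = 195 × 3.82 = 744.9 N·m clockwise.
Weight: 9.16 × 9.8 = 89.77 N down at 2.97 m → arm 2.97 m, τ = 89.77 × 2.97 = 266.6 N·m clockwise.
Bag of cement: 20.5 × 9.8 = 200.9 N down at 1.42 m → arm 1.42 m, τ = 200.9 × 1.42 = 285.3 N·m clockwise.
Total clockwise load moment = 1423 N·m.
The cable tension T acts at 4.67 m; only its component perpendicular to the boom, T sinθ, produces torque. sin 36.6° = 0.5962.
Στ = 0 ⇒ T × 4.67 × 0.5962 = 1423 ⇒ T = 1423 / 2.784 = 511 N.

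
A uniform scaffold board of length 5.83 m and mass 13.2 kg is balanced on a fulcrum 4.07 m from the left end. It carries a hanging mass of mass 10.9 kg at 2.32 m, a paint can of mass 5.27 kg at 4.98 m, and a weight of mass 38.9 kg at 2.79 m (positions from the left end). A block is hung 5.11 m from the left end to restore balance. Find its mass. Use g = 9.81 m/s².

About the fulcrum (at 4.07 m from the left end):
Beam weight: 13.2 × 9.81 = 129.5 N down at 2.915 m → arm 1.155 m, τ = 129.5 × 1.155 = 149.6 N·m counterclockwise.
Hanging mass: 10.9 × 9.81 = 106.9 N down at 2.32 m → arm 1.75 m, τ = 106.9 × 1.75 = 187.1 N·m counterclockwise.
Paint can: 5.27 × 9.81 = 51.7 N down at 4.98 m → arm 0.91 m, τ = 51.7 × 0.91 = 47.05 N·m clockwise.
Weight: 38.9 × 9.81 = 381.6 N down at 2.79 m → arm 1.28 m, τ = 381.6 × 1.28 = 488.4 N·m counterclockwise.
Net moment of known loads = 778 N·m counterclockwise.
An unknown mass m at 5.11 m has arm 1.04 m; its moment is m·g·1.04 clockwise.
Balancing moments: m × 9.81 × 1.04 = 778, giving m = 778 / (9.81 × 1.04) = 76.3 kg.

m ≈ 76.3 kg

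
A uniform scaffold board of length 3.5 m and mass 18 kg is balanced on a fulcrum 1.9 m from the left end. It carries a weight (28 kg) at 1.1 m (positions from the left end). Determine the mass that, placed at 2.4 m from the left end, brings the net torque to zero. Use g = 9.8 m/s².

Sum moments about the fulcrum (at 1.9 m from the left end) (the support reaction has zero arm there).
Beam weight: 18 × 9.8 = 176.4 N down at 1.75 m → arm 0.15 m, τ = 176.4 × 0.15 = 26.46 N·m counterclockwise.
Weight: 28 × 9.8 = 274.4 N down at 1.1 m → arm 0.8 m, τ = 274.4 × 0.8 = 219.5 N·m counterclockwise.
Net moment of known loads = 246 N·m counterclockwise.
An unknown mass m at 2.4 m has arm 0.5 m; its moment is m·g·0.5 clockwise.
Balancing moments: m × 9.8 × 0.5 = 246, giving m = 246 / (9.8 × 0.5) = 50.2 kg.

m ≈ 50.2 kg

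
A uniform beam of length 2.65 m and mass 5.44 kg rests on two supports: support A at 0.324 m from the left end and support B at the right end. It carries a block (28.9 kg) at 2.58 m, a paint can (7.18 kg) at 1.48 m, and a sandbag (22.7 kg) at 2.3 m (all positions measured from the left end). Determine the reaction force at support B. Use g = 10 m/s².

R_B ≈ 532 N

Sum moments about support A (its reaction then has zero moment arm).
Beam weight: 5.44 × 10 = 54.4 N down at 1.325 m → arm 1.001 m, τ = 54.4 × 1.001 = 54.45 N·m clockwise.
Block: 28.9 × 10 = 289 N down at 2.58 m → arm 2.256 m, τ = 289 × 2.256 = 652 N·m clockwise.
Paint can: 7.18 × 10 = 71.8 N down at 1.48 m → arm 1.156 m, τ = 71.8 × 1.156 = 83 N·m clockwise.
Sandbag: 22.7 × 10 = 227 N down at 2.3 m → arm 1.976 m, τ = 227 × 1.976 = 448.6 N·m clockwise.
Net load moment about support A = 1238 N·m clockwise.
Reaction R at support B is upward at 2.65 m, arm 2.326 m → moment R × 2.326 counterclockwise.
Στ = 0 ⇒ R × 2.326 = 1238 ⇒ R = 532 N.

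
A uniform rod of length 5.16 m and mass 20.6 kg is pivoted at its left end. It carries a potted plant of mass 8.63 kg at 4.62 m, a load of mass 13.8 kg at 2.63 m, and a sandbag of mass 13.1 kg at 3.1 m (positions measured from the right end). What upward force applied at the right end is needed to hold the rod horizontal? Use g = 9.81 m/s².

F ≈ 228 N

Taking torques about the left end:
Beam weight: 20.6 × 9.81 = 202.1 N down at 2.58 m → arm 2.58 m, τ = 202.1 × 2.58 = 521.4 N·m clockwise.
Potted plant: 8.63 × 9.81 = 84.66 N down at 4.62 m → arm 0.54 m, τ = 84.66 × 0.54 = 45.72 N·m clockwise.
Load: 13.8 × 9.81 = 135.4 N down at 2.63 m → arm 2.53 m, τ = 135.4 × 2.53 = 342.6 N·m clockwise.
Sandbag: 13.1 × 9.81 = 128.5 N down at 3.1 m → arm 2.06 m, τ = 128.5 × 2.06 = 264.7 N·m clockwise.
Net moment of the loads = 1174 N·m clockwise.
The upward force F acts at the right end, arm 5.16 m, giving F × 5.16 counterclockwise.
Στ = 0 ⇒ F × 5.16 = 1174 ⇒ F = 1174 / 5.16 = 228 N.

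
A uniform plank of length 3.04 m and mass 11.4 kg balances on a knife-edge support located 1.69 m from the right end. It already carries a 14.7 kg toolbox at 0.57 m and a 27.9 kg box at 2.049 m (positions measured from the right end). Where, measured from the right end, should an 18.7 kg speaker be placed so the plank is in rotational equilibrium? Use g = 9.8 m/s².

About the knife-edge support (at 1.69 m from the right end):
Beam weight: 11.4 × 9.8 = 111.7 N down at 1.52 m → arm 0.17 m, τ = 111.7 × 0.17 = 18.99 N·m clockwise.
Toolbox: 14.7 × 9.8 = 144.1 N down at 0.57 m → arm 1.12 m, τ = 144.1 × 1.12 = 161.4 N·m clockwise.
Box: 27.9 × 9.8 = 273.4 N down at 2.049 m → arm 0.359 m, τ = 273.4 × 0.359 = 98.15 N·m counterclockwise.
Net moment of existing loads = 82.24 N·m clockwise.
The speaker weighs 18.7 × 9.8 = 183.3 N and must supply an equal counterclockwise moment, so its lever arm about the knife-edge support is 82.24 / 183.3 = 0.449 m.
That puts it at 1.69 + 0.449 = 2.14 m from the right end.

x ≈ 2.14 m from the right end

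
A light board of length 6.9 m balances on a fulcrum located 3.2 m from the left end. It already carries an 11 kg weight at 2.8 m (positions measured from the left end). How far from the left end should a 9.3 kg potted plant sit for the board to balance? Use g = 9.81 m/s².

x ≈ 3.67 m from the left end

Sum moments about the fulcrum (at 3.2 m from the left end) (the support reaction has zero arm there).
Weight: 11 × 9.81 = 107.9 N down at 2.8 m → arm 0.4 m, τ = 107.9 × 0.4 = 43.16 N·m counterclockwise.
Net moment of existing loads = 43.16 N·m counterclockwise.
The potted plant weighs 9.3 × 9.81 = 91.23 N and must supply an equal clockwise moment, so its lever arm about the fulcrum is 43.16 / 91.23 = 0.473 m.
That puts it at 3.2 + 0.473 = 3.67 m from the left end.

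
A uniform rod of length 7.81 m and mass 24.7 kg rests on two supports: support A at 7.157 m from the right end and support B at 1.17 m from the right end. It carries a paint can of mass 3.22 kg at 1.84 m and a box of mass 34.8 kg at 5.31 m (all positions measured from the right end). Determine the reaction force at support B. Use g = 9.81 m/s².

R_B ≈ 265 N

Take moments about support A.
Beam weight: 24.7 × 9.81 = 242.3 N down at 3.905 m → arm 3.252 m, τ = 242.3 × 3.252 = 788 N·m clockwise.
Paint can: 3.22 × 9.81 = 31.59 N down at 1.84 m → arm 5.317 m, τ = 31.59 × 5.317 = 168 N·m clockwise.
Box: 34.8 × 9.81 = 341.4 N down at 5.31 m → arm 1.847 m, τ = 341.4 × 1.847 = 630.6 N·m clockwise.
Net load moment about support A = 1587 N·m clockwise.
Reaction R at support B is upward at 1.17 m, arm 5.987 m → moment R × 5.987 counterclockwise.
Setting net torque to zero: R × 5.987 = 1587 → R = 265 N.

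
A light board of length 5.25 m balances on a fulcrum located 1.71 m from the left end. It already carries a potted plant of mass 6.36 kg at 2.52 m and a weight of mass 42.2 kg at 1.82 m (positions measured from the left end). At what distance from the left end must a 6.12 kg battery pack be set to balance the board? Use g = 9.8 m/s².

Choose the fulcrum (at 1.71 m from the left end) as the axis so the support reaction has zero arm there.
Potted plant: 6.36 × 9.8 = 62.33 N down at 2.52 m → arm 0.81 m, τ = 62.33 × 0.81 = 50.49 N·m clockwise.
Weight: 42.2 × 9.8 = 413.6 N down at 1.82 m → arm 0.11 m, τ = 413.6 × 0.11 = 45.5 N·m clockwise.
Net moment of existing loads = 95.99 N·m clockwise.
The battery pack weighs 6.12 × 9.8 = 59.98 N and must supply an equal counterclockwise moment, so its lever arm about the fulcrum is 95.99 / 59.98 = 1.6 m.
That puts it at 1.71 − 1.6 = 0.11 m from the left end.

x ≈ 0.11 m from the left end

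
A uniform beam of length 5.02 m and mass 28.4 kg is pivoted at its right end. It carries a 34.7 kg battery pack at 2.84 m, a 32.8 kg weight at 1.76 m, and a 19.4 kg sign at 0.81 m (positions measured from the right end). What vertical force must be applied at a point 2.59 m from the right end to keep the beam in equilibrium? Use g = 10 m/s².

About the right end:
Beam weight: 28.4 × 10 = 284 N down at 2.51 m → arm 2.51 m, τ = 284 × 2.51 = 712.8 N·m counterclockwise.
Battery pack: 34.7 × 10 = 347 N down at 2.84 m → arm 2.84 m, τ = 347 × 2.84 = 985.5 N·m counterclockwise.
Weight: 32.8 × 10 = 328 N down at 1.76 m → arm 1.76 m, τ = 328 × 1.76 = 577.3 N·m counterclockwise.
Sign: 19.4 × 10 = 194 N down at 0.81 m → arm 0.81 m, τ = 194 × 0.81 = 157.1 N·m counterclockwise.
Net moment of the loads = 2433 N·m counterclockwise.
The upward force F acts at a point 2.59 m from the right end, arm 2.59 m, giving F × 2.59 clockwise.
Στ = 0 ⇒ F × 2.59 = 2433 ⇒ F = 2433 / 2.59 = 939 N.

F ≈ 939 N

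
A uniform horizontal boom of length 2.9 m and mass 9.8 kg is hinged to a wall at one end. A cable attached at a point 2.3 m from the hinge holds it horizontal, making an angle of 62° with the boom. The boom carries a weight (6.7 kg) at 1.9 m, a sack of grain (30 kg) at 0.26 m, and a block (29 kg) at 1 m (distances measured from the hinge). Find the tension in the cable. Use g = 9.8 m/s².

Choose the hinge as the axis so the unknown hinge reaction has zero arm there.
Beam weight: 9.8 × 9.8 = 96.04 N down at 1.45 m → arm 1.45 m, τ = 96.04 × 1.45 = 139.3 N·m clockwise.
Weight: 6.7 × 9.8 = 65.66 N down at 1.9 m → arm 1.9 m, τ = 65.66 × 1.9 = 124.8 N·m clockwise.
Sack of grain: 30 × 9.8 = 294 N down at 0.26 m → arm 0.26 m, τ = 294 × 0.26 = 76.44 N·m clockwise.
Block: 29 × 9.8 = 284.2 N down at 1 m → arm 1 m, τ = 284.2 × 1 = 284.2 N·m clockwise.
Total clockwise load moment = 624.7 N·m.
The cable tension T acts at 2.3 m; only its component perpendicular to the boom, T sinθ, produces torque. sin 62° = 0.8829.
Setting net torque to zero: T × 2.3 × 0.8829 = 624.7 → T = 624.7 / 2.031 = 308 N.

T ≈ 308 N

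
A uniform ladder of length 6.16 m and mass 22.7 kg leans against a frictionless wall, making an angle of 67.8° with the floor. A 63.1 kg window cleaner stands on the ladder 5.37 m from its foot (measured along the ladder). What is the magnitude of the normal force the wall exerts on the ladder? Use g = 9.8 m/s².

N_wall ≈ 265 N

Take moments about the foot of the ladder.
Ladder weight 22.7×9.8 = 222.5 N acts at 3.08 m along the ladder; its horizontal arm is 3.08·cos67.8° = 1.164 m → τ = 259 N·m clockwise.
Window cleaner: 63.1×9.8 = 618.4 N at 5.37 m → arm 2.029 m → τ = 1255 N·m clockwise.
Wall normal N acts horizontally at the top; its moment arm is the height L sinθ = 6.16·sin67.8° = 5.703 m, counterclockwise.
Setting net torque to zero: N × 5.703 = 1514 → N = 265 N.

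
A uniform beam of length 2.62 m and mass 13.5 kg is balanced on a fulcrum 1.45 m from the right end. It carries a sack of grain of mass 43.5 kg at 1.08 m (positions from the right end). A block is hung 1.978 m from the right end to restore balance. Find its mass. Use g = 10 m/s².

Choose the fulcrum (at 1.45 m from the right end) as the axis so the support reaction has zero arm there.
Beam weight: 13.5 × 10 = 135 N down at 1.31 m → arm 0.14 m, τ = 135 × 0.14 = 18.9 N·m clockwise.
Sack of grain: 43.5 × 10 = 435 N down at 1.08 m → arm 0.37 m, τ = 435 × 0.37 = 160.9 N·m clockwise.
Net moment of known loads = 179.8 N·m clockwise.
An unknown mass m at 1.978 m has arm 0.528 m; its moment is m·g·0.528 counterclockwise.
Balancing moments: m × 10 × 0.528 = 179.8, giving m = 179.8 / (10 × 0.528) = 34.1 kg.

m ≈ 34.1 kg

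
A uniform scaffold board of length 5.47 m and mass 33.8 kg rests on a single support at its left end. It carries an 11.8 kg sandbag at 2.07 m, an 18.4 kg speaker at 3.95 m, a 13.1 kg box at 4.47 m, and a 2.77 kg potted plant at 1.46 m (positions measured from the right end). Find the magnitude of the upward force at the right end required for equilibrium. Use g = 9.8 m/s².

F ≈ 331 N

About the left end:
Beam weight: 33.8 × 9.8 = 331.2 N down at 2.735 m → arm 2.735 m, τ = 331.2 × 2.735 = 905.8 N·m clockwise.
Sandbag: 11.8 × 9.8 = 115.6 N down at 2.07 m → arm 3.4 m, τ = 115.6 × 3.4 = 393 N·m clockwise.
Speaker: 18.4 × 9.8 = 180.3 N down at 3.95 m → arm 1.52 m, τ = 180.3 × 1.52 = 274.1 N·m clockwise.
Box: 13.1 × 9.8 = 128.4 N down at 4.47 m → arm 1 m, τ = 128.4 × 1 = 128.4 N·m clockwise.
Potted plant: 2.77 × 9.8 = 27.15 N down at 1.46 m → arm 4.01 m, τ = 27.15 × 4.01 = 108.9 N·m clockwise.
Net moment of the loads = 1810 N·m clockwise.
The upward force F acts at the right end, arm 5.47 m, giving F × 5.47 counterclockwise.
Setting net torque to zero: F × 5.47 = 1810 → F = 1810 / 5.47 = 331 N.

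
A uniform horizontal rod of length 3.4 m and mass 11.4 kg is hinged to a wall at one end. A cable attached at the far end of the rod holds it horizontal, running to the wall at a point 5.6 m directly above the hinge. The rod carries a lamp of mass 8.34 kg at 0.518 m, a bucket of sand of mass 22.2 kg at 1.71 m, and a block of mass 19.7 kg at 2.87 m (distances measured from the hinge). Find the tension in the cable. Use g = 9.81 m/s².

Sum moments about the hinge (the unknown hinge reaction has zero arm there).
Beam weight: 11.4 × 9.81 = 111.8 N down at 1.7 m → arm 1.7 m, τ = 111.8 × 1.7 = 190.1 N·m clockwise.
Lamp: 8.34 × 9.81 = 81.82 N down at 0.518 m → arm 0.518 m, τ = 81.82 × 0.518 = 42.38 N·m clockwise.
Bucket of sand: 22.2 × 9.81 = 217.8 N down at 1.71 m → arm 1.71 m, τ = 217.8 × 1.71 = 372.4 N·m clockwise.
Block: 19.7 × 9.81 = 193.3 N down at 2.87 m → arm 2.87 m, τ = 193.3 × 2.87 = 554.8 N·m clockwise.
Total clockwise load moment = 1160 N·m.
The cable tension T acts at 3.4 m; only its component perpendicular to the rod, T sinθ, produces torque. sinθ = h/√(h²+d²) = 5.6/√(5.6²+3.4²) = 0.8548.
For rotational equilibrium, T × 3.4 × 0.8548 = 1160, so T = 1160 / 2.906 = 399 N.

T ≈ 399 N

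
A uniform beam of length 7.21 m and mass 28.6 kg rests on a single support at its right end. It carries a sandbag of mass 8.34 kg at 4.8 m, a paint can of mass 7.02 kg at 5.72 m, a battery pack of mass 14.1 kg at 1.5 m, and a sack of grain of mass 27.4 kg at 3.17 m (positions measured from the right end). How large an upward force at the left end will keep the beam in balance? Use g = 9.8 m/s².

Taking torques about the right end:
Beam weight: 28.6 × 9.8 = 280.3 N down at 3.605 m → arm 3.605 m, τ = 280.3 × 3.605 = 1010 N·m counterclockwise.
Sandbag: 8.34 × 9.8 = 81.73 N down at 4.8 m → arm 4.8 m, τ = 81.73 × 4.8 = 392.3 N·m counterclockwise.
Paint can: 7.02 × 9.8 = 68.8 N down at 5.72 m → arm 5.72 m, τ = 68.8 × 5.72 = 393.5 N·m counterclockwise.
Battery pack: 14.1 × 9.8 = 138.2 N down at 1.5 m → arm 1.5 m, τ = 138.2 × 1.5 = 207.3 N·m counterclockwise.
Sack of grain: 27.4 × 9.8 = 268.5 N down at 3.17 m → arm 3.17 m, τ = 268.5 × 3.17 = 851.1 N·m counterclockwise.
Net moment of the loads = 2854 N·m counterclockwise.
The upward force F acts at the left end, arm 7.21 m, giving F × 7.21 clockwise.
Setting net torque to zero: F × 7.21 = 2854 → F = 2854 / 7.21 = 396 N.

F ≈ 396 N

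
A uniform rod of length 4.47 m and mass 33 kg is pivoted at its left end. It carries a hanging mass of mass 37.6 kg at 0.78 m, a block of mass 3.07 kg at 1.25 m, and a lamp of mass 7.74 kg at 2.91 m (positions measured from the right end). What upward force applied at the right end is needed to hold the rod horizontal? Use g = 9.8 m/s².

F ≈ 514 N

Taking torques about the left end:
Beam weight: 33 × 9.8 = 323.4 N down at 2.235 m → arm 2.235 m, τ = 323.4 × 2.235 = 722.8 N·m clockwise.
Hanging mass: 37.6 × 9.8 = 368.5 N down at 0.78 m → arm 3.69 m, τ = 368.5 × 3.69 = 1360 N·m clockwise.
Block: 3.07 × 9.8 = 30.09 N down at 1.25 m → arm 3.22 m, τ = 30.09 × 3.22 = 96.89 N·m clockwise.
Lamp: 7.74 × 9.8 = 75.85 N down at 2.91 m → arm 1.56 m, τ = 75.85 × 1.56 = 118.3 N·m clockwise.
Net moment of the loads = 2298 N·m clockwise.
The upward force F acts at the right end, arm 4.47 m, giving F × 4.47 counterclockwise.
Setting net torque to zero: F × 4.47 = 2298 → F = 2298 / 4.47 = 514 N.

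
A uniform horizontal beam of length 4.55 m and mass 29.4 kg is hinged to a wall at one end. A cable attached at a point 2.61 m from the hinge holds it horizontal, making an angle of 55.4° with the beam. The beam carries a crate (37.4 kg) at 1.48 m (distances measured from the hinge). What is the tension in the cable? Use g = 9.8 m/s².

Taking torques about the hinge:
Beam weight: 29.4 × 9.8 = 288.1 N down at 2.275 m → arm 2.275 m, τ = 288.1 × 2.275 = 655.4 N·m clockwise.
Crate: 37.4 × 9.8 = 366.5 N down at 1.48 m → arm 1.48 m, τ = 366.5 × 1.48 = 542.4 N·m clockwise.
Total clockwise load moment = 1198 N·m.
The cable tension T acts at 2.61 m; only its component perpendicular to the beam, T sinθ, produces torque. sin 55.4° = 0.8231.
Στ = 0 ⇒ T × 2.61 × 0.8231 = 1198 ⇒ T = 1198 / 2.148 = 558 N.

T ≈ 558 N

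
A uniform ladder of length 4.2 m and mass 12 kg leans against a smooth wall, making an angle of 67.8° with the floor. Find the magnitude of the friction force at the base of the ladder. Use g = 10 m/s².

f ≈ 24.5 N

Take moments about the foot of the ladder.
Ladder weight 12×10 = 120 N acts at 2.1 m along the ladder; its horizontal arm is 2.1·cos67.8° = 0.7935 m → τ = 95.22 N·m clockwise.
Wall normal N acts horizontally at the top; its moment arm is the height L sinθ = 4.2·sin67.8° = 3.889 m, counterclockwise.
Στ = 0 ⇒ N × 3.889 = 95.22 ⇒ N = 24.5 N.
ΣFx = 0: friction at the foot balances the wall's push, so f = N_wall = 24.5 N.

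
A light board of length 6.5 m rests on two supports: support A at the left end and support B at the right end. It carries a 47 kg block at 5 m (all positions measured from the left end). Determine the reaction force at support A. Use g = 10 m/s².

R_A ≈ 108 N

Taking torques about support B:
Block: 47 × 10 = 470 N down at 5 m → arm 1.5 m, τ = 470 × 1.5 = 705 N·m counterclockwise.
Net load moment about support B = 705 N·m counterclockwise.
Reaction R at support A is upward at 0 m, arm 6.5 m → moment R × 6.5 clockwise.
Στ = 0 ⇒ R × 6.5 = 705 ⇒ R = 108 N.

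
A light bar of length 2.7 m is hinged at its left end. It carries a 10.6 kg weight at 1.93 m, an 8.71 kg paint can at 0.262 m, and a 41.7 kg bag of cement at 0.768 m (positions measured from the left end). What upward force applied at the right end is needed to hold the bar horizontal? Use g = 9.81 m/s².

F ≈ 199 N

Taking torques about the left end:
Weight: 10.6 × 9.81 = 104 N down at 1.93 m → arm 1.93 m, τ = 104 × 1.93 = 200.7 N·m clockwise.
Paint can: 8.71 × 9.81 = 85.45 N down at 0.262 m → arm 0.262 m, τ = 85.45 × 0.262 = 22.39 N·m clockwise.
Bag of cement: 41.7 × 9.81 = 409.1 N down at 0.768 m → arm 0.768 m, τ = 409.1 × 0.768 = 314.2 N·m clockwise.
Net moment of the loads = 537.3 N·m clockwise.
The upward force F acts at the right end, arm 2.7 m, giving F × 2.7 counterclockwise.
Setting net torque to zero: F × 2.7 = 537.3 → F = 537.3 / 2.7 = 199 N.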